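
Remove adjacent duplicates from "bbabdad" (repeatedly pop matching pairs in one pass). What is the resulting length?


Input: bbabdad
Stack-based adjacent duplicate removal:
  Read 'b': push. Stack: b
  Read 'b': matches stack top 'b' => pop. Stack: (empty)
  Read 'a': push. Stack: a
  Read 'b': push. Stack: ab
  Read 'd': push. Stack: abd
  Read 'a': push. Stack: abda
  Read 'd': push. Stack: abdad
Final stack: "abdad" (length 5)

5


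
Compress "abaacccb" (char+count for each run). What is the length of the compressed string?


Input: abaacccb
Runs:
  'a' x 1 => "a1"
  'b' x 1 => "b1"
  'a' x 2 => "a2"
  'c' x 3 => "c3"
  'b' x 1 => "b1"
Compressed: "a1b1a2c3b1"
Compressed length: 10

10


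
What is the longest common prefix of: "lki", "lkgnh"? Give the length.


Words: lki, lkgnh
  Position 0: all 'l' => match
  Position 1: all 'k' => match
  Position 2: ('i', 'g') => mismatch, stop
LCP = "lk" (length 2)

2


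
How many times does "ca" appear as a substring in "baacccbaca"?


Searching for "ca" in "baacccbaca"
Scanning each position:
  Position 0: "ba" => no
  Position 1: "aa" => no
  Position 2: "ac" => no
  Position 3: "cc" => no
  Position 4: "cc" => no
  Position 5: "cb" => no
  Position 6: "ba" => no
  Position 7: "ac" => no
  Position 8: "ca" => MATCH
Total occurrences: 1

1


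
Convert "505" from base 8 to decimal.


Input: "505" in base 8
Positional expansion:
  Digit '5' (value 5) x 8^2 = 320
  Digit '0' (value 0) x 8^1 = 0
  Digit '5' (value 5) x 8^0 = 5
Sum = 325

325


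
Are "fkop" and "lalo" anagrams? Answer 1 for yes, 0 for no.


Strings: "fkop", "lalo"
Sorted first:  fkop
Sorted second: allo
Differ at position 0: 'f' vs 'a' => not anagrams

0


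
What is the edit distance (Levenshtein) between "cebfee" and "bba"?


Computing edit distance: "cebfee" -> "bba"
DP table:
           b    b    a
      0    1    2    3
  c   1    1    2    3
  e   2    2    2    3
  b   3    2    2    3
  f   4    3    3    3
  e   5    4    4    4
  e   6    5    5    5
Edit distance = dp[6][3] = 5

5


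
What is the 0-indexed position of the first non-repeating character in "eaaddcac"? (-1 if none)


Input: eaaddcac
Character frequencies:
  'a': 3
  'c': 2
  'd': 2
  'e': 1
Scanning left to right for freq == 1:
  Position 0 ('e'): unique! => answer = 0

0


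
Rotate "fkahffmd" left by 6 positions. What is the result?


Input: "fkahffmd", rotate left by 6
First 6 characters: "fkahff"
Remaining characters: "md"
Concatenate remaining + first: "md" + "fkahff" = "mdfkahff"

mdfkahff


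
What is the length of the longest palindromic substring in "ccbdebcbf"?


Input: "ccbdebcbf"
Checking substrings for palindromes:
  [5:8] "bcb" (len 3) => palindrome
  [0:2] "cc" (len 2) => palindrome
Longest palindromic substring: "bcb" with length 3

3


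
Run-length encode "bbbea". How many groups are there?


Input: bbbea
Scanning for consecutive runs:
  Group 1: 'b' x 3 (positions 0-2)
  Group 2: 'e' x 1 (positions 3-3)
  Group 3: 'a' x 1 (positions 4-4)
Total groups: 3

3


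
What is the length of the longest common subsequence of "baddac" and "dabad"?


LCS of "baddac" and "dabad"
DP table:
           d    a    b    a    d
      0    0    0    0    0    0
  b   0    0    0    1    1    1
  a   0    0    1    1    2    2
  d   0    1    1    1    2    3
  d   0    1    1    1    2    3
  a   0    1    2    2    2    3
  c   0    1    2    2    2    3
LCS length = dp[6][5] = 3

3


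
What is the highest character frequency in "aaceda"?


Input: aaceda
Character counts:
  'a': 3
  'c': 1
  'd': 1
  'e': 1
Maximum frequency: 3

3


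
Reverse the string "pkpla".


Input: pkpla
Reading characters right to left:
  Position 4: 'a'
  Position 3: 'l'
  Position 2: 'p'
  Position 1: 'k'
  Position 0: 'p'
Reversed: alpkp

alpkp


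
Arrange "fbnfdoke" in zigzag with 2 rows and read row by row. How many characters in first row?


Zigzag "fbnfdoke" into 2 rows:
Placing characters:
  'f' => row 0
  'b' => row 1
  'n' => row 0
  'f' => row 1
  'd' => row 0
  'o' => row 1
  'k' => row 0
  'e' => row 1
Rows:
  Row 0: "fndk"
  Row 1: "bfoe"
First row length: 4

4


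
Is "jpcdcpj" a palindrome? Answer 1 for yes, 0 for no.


Input: jpcdcpj
Reversed: jpcdcpj
  Compare pos 0 ('j') with pos 6 ('j'): match
  Compare pos 1 ('p') with pos 5 ('p'): match
  Compare pos 2 ('c') with pos 4 ('c'): match
Result: palindrome

1


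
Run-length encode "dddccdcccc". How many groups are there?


Input: dddccdcccc
Scanning for consecutive runs:
  Group 1: 'd' x 3 (positions 0-2)
  Group 2: 'c' x 2 (positions 3-4)
  Group 3: 'd' x 1 (positions 5-5)
  Group 4: 'c' x 4 (positions 6-9)
Total groups: 4

4


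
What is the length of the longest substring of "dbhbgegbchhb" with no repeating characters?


Input: "dbhbgegbchhb"
Sliding window (track last position of each char):
  Position 0 ('d'): window [0,0] length 1 -- new best
  Position 1 ('b'): window [0,1] length 2 -- new best
  Position 2 ('h'): window [0,2] length 3 -- new best
  Position 3 ('b'): repeat (last at 1), move window start to 2
  Position 3 ('b'): window [2,3] length 2
  Position 4 ('g'): window [2,4] length 3
  Position 5 ('e'): window [2,5] length 4 -- new best
  Position 6 ('g'): repeat (last at 4), move window start to 5
  Position 6 ('g'): window [5,6] length 2
  Position 7 ('b'): window [5,7] length 3
  Position 8 ('c'): window [5,8] length 4
  Position 9 ('h'): window [5,9] length 5 -- new best
  Position 10 ('h'): repeat (last at 9), move window start to 10
  Position 10 ('h'): window [10,10] length 1
  Position 11 ('b'): window [10,11] length 2
Longest substring with no repeats: "egbch" with length 5

5


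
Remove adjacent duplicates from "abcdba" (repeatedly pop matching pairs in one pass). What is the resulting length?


Input: abcdba
Stack-based adjacent duplicate removal:
  Read 'a': push. Stack: a
  Read 'b': push. Stack: ab
  Read 'c': push. Stack: abc
  Read 'd': push. Stack: abcd
  Read 'b': push. Stack: abcdb
  Read 'a': push. Stack: abcdba
Final stack: "abcdba" (length 6)

6


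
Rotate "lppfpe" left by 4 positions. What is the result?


Input: "lppfpe", rotate left by 4
First 4 characters: "lppf"
Remaining characters: "pe"
Concatenate remaining + first: "pe" + "lppf" = "pelppf"

pelppf


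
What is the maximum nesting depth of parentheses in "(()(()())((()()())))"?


Input: "(()(()())((()()())))"
Tracking depth:
  Position 0 '(': depth becomes 1
  Position 1 '(': depth becomes 2
  Position 2 ')': depth becomes 1
  Position 3 '(': depth becomes 2
  Position 4 '(': depth becomes 3
  Position 5 ')': depth becomes 2
  Position 6 '(': depth becomes 3
  Position 7 ')': depth becomes 2
  Position 8 ')': depth becomes 1
  Position 9 '(': depth becomes 2
  Position 10 '(': depth becomes 3
  Position 11 '(': depth becomes 4
  Position 12 ')': depth becomes 3
  Position 13 '(': depth becomes 4
  Position 14 ')': depth becomes 3
  Position 15 '(': depth becomes 4
  Position 16 ')': depth becomes 3
  Position 17 ')': depth becomes 2
  Position 18 ')': depth becomes 1
  Position 19 ')': depth becomes 0
Maximum depth reached: 4

4


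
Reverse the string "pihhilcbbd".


Input: pihhilcbbd
Reading characters right to left:
  Position 9: 'd'
  Position 8: 'b'
  Position 7: 'b'
  Position 6: 'c'
  Position 5: 'l'
  Position 4: 'i'
  Position 3: 'h'
  Position 2: 'h'
  Position 1: 'i'
  Position 0: 'p'
Reversed: dbbclihhip

dbbclihhip


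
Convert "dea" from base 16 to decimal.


Input: "dea" in base 16
Positional expansion:
  Digit 'd' (value 13) x 16^2 = 3328
  Digit 'e' (value 14) x 16^1 = 224
  Digit 'a' (value 10) x 16^0 = 10
Sum = 3562

3562


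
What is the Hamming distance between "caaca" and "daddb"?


Comparing "caaca" and "daddb" position by position:
  Position 0: 'c' vs 'd' => differ
  Position 1: 'a' vs 'a' => same
  Position 2: 'a' vs 'd' => differ
  Position 3: 'c' vs 'd' => differ
  Position 4: 'a' vs 'b' => differ
Total differences (Hamming distance): 4

4


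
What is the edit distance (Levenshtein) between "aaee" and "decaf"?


Computing edit distance: "aaee" -> "decaf"
DP table:
           d    e    c    a    f
      0    1    2    3    4    5
  a   1    1    2    3    3    4
  a   2    2    2    3    3    4
  e   3    3    2    3    4    4
  e   4    4    3    3    4    5
Edit distance = dp[4][5] = 5

5


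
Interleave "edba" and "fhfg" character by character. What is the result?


Interleaving "edba" and "fhfg":
  Position 0: 'e' from first, 'f' from second => "ef"
  Position 1: 'd' from first, 'h' from second => "dh"
  Position 2: 'b' from first, 'f' from second => "bf"
  Position 3: 'a' from first, 'g' from second => "ag"
Result: efdhbfag

efdhbfag


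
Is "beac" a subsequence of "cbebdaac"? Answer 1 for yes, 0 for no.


Check if "beac" is a subsequence of "cbebdaac"
Greedy scan:
  Position 0 ('c'): no match needed
  Position 1 ('b'): matches sub[0] = 'b'
  Position 2 ('e'): matches sub[1] = 'e'
  Position 3 ('b'): no match needed
  Position 4 ('d'): no match needed
  Position 5 ('a'): matches sub[2] = 'a'
  Position 6 ('a'): no match needed
  Position 7 ('c'): matches sub[3] = 'c'
All 4 characters matched => is a subsequence

1


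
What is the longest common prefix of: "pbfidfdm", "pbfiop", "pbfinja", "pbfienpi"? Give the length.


Words: pbfidfdm, pbfiop, pbfinja, pbfienpi
  Position 0: all 'p' => match
  Position 1: all 'b' => match
  Position 2: all 'f' => match
  Position 3: all 'i' => match
  Position 4: ('d', 'o', 'n', 'e') => mismatch, stop
LCP = "pbfi" (length 4)

4


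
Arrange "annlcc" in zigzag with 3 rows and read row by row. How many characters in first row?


Zigzag "annlcc" into 3 rows:
Placing characters:
  'a' => row 0
  'n' => row 1
  'n' => row 2
  'l' => row 1
  'c' => row 0
  'c' => row 1
Rows:
  Row 0: "ac"
  Row 1: "nlc"
  Row 2: "n"
First row length: 2

2


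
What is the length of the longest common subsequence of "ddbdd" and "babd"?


LCS of "ddbdd" and "babd"
DP table:
           b    a    b    d
      0    0    0    0    0
  d   0    0    0    0    1
  d   0    0    0    0    1
  b   0    1    1    1    1
  d   0    1    1    1    2
  d   0    1    1    1    2
LCS length = dp[5][4] = 2

2


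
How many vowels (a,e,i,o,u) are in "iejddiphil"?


Input: iejddiphil
Checking each character:
  'i' at position 0: vowel (running total: 1)
  'e' at position 1: vowel (running total: 2)
  'j' at position 2: consonant
  'd' at position 3: consonant
  'd' at position 4: consonant
  'i' at position 5: vowel (running total: 3)
  'p' at position 6: consonant
  'h' at position 7: consonant
  'i' at position 8: vowel (running total: 4)
  'l' at position 9: consonant
Total vowels: 4

4


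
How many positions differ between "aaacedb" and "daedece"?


Comparing "aaacedb" and "daedece" position by position:
  Position 0: 'a' vs 'd' => DIFFER
  Position 1: 'a' vs 'a' => same
  Position 2: 'a' vs 'e' => DIFFER
  Position 3: 'c' vs 'd' => DIFFER
  Position 4: 'e' vs 'e' => same
  Position 5: 'd' vs 'c' => DIFFER
  Position 6: 'b' vs 'e' => DIFFER
Positions that differ: 5

5


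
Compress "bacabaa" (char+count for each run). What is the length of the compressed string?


Input: bacabaa
Runs:
  'b' x 1 => "b1"
  'a' x 1 => "a1"
  'c' x 1 => "c1"
  'a' x 1 => "a1"
  'b' x 1 => "b1"
  'a' x 2 => "a2"
Compressed: "b1a1c1a1b1a2"
Compressed length: 12

12


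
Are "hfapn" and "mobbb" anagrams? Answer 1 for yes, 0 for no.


Strings: "hfapn", "mobbb"
Sorted first:  afhnp
Sorted second: bbbmo
Differ at position 0: 'a' vs 'b' => not anagrams

0


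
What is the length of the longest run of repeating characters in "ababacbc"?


Input: "ababacbc"
Scanning for longest run:
  Position 1 ('b'): new char, reset run to 1
  Position 2 ('a'): new char, reset run to 1
  Position 3 ('b'): new char, reset run to 1
  Position 4 ('a'): new char, reset run to 1
  Position 5 ('c'): new char, reset run to 1
  Position 6 ('b'): new char, reset run to 1
  Position 7 ('c'): new char, reset run to 1
Longest run: 'a' with length 1

1


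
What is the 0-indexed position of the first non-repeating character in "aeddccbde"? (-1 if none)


Input: aeddccbde
Character frequencies:
  'a': 1
  'b': 1
  'c': 2
  'd': 3
  'e': 2
Scanning left to right for freq == 1:
  Position 0 ('a'): unique! => answer = 0

0


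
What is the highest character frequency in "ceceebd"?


Input: ceceebd
Character counts:
  'b': 1
  'c': 2
  'd': 1
  'e': 3
Maximum frequency: 3

3


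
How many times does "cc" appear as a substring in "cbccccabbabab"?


Searching for "cc" in "cbccccabbabab"
Scanning each position:
  Position 0: "cb" => no
  Position 1: "bc" => no
  Position 2: "cc" => MATCH
  Position 3: "cc" => MATCH
  Position 4: "cc" => MATCH
  Position 5: "ca" => no
  Position 6: "ab" => no
  Position 7: "bb" => no
  Position 8: "ba" => no
  Position 9: "ab" => no
  Position 10: "ba" => no
  Position 11: "ab" => no
Total occurrences: 3

3


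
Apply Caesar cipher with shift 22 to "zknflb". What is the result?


Caesar cipher: shift "zknflb" by 22
  'z' (pos 25) + 22 = pos 21 = 'v'
  'k' (pos 10) + 22 = pos 6 = 'g'
  'n' (pos 13) + 22 = pos 9 = 'j'
  'f' (pos 5) + 22 = pos 1 = 'b'
  'l' (pos 11) + 22 = pos 7 = 'h'
  'b' (pos 1) + 22 = pos 23 = 'x'
Result: vgjbhx

vgjbhx


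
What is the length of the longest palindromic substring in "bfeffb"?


Input: "bfeffb"
Checking substrings for palindromes:
  [1:4] "fef" (len 3) => palindrome
  [3:5] "ff" (len 2) => palindrome
Longest palindromic substring: "fef" with length 3

3


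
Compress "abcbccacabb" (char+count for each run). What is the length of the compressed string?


Input: abcbccacabb
Runs:
  'a' x 1 => "a1"
  'b' x 1 => "b1"
  'c' x 1 => "c1"
  'b' x 1 => "b1"
  'c' x 2 => "c2"
  'a' x 1 => "a1"
  'c' x 1 => "c1"
  'a' x 1 => "a1"
  'b' x 2 => "b2"
Compressed: "a1b1c1b1c2a1c1a1b2"
Compressed length: 18

18


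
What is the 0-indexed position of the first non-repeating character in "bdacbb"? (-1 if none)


Input: bdacbb
Character frequencies:
  'a': 1
  'b': 3
  'c': 1
  'd': 1
Scanning left to right for freq == 1:
  Position 0 ('b'): freq=3, skip
  Position 1 ('d'): unique! => answer = 1

1


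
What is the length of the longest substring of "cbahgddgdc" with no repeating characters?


Input: "cbahgddgdc"
Sliding window (track last position of each char):
  Position 0 ('c'): window [0,0] length 1 -- new best
  Position 1 ('b'): window [0,1] length 2 -- new best
  Position 2 ('a'): window [0,2] length 3 -- new best
  Position 3 ('h'): window [0,3] length 4 -- new best
  Position 4 ('g'): window [0,4] length 5 -- new best
  Position 5 ('d'): window [0,5] length 6 -- new best
  Position 6 ('d'): repeat (last at 5), move window start to 6
  Position 6 ('d'): window [6,6] length 1
  Position 7 ('g'): window [6,7] length 2
  Position 8 ('d'): repeat (last at 6), move window start to 7
  Position 8 ('d'): window [7,8] length 2
  Position 9 ('c'): window [7,9] length 3
Longest substring with no repeats: "cbahgd" with length 6

6


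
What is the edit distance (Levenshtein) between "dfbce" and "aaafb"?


Computing edit distance: "dfbce" -> "aaafb"
DP table:
           a    a    a    f    b
      0    1    2    3    4    5
  d   1    1    2    3    4    5
  f   2    2    2    3    3    4
  b   3    3    3    3    4    3
  c   4    4    4    4    4    4
  e   5    5    5    5    5    5
Edit distance = dp[5][5] = 5

5


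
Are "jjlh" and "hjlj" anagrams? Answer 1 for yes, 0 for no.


Strings: "jjlh", "hjlj"
Sorted first:  hjjl
Sorted second: hjjl
Sorted forms match => anagrams

1


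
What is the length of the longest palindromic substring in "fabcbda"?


Input: "fabcbda"
Checking substrings for palindromes:
  [2:5] "bcb" (len 3) => palindrome
Longest palindromic substring: "bcb" with length 3

3


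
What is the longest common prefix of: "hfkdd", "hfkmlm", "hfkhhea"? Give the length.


Words: hfkdd, hfkmlm, hfkhhea
  Position 0: all 'h' => match
  Position 1: all 'f' => match
  Position 2: all 'k' => match
  Position 3: ('d', 'm', 'h') => mismatch, stop
LCP = "hfk" (length 3)

3


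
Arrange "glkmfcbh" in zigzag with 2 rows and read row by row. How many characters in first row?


Zigzag "glkmfcbh" into 2 rows:
Placing characters:
  'g' => row 0
  'l' => row 1
  'k' => row 0
  'm' => row 1
  'f' => row 0
  'c' => row 1
  'b' => row 0
  'h' => row 1
Rows:
  Row 0: "gkfb"
  Row 1: "lmch"
First row length: 4

4


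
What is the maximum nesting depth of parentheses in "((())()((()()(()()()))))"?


Input: "((())()((()()(()()()))))"
Tracking depth:
  Position 0 '(': depth becomes 1
  Position 1 '(': depth becomes 2
  Position 2 '(': depth becomes 3
  Position 3 ')': depth becomes 2
  Position 4 ')': depth becomes 1
  Position 5 '(': depth becomes 2
  Position 6 ')': depth becomes 1
  Position 7 '(': depth becomes 2
  Position 8 '(': depth becomes 3
  Position 9 '(': depth becomes 4
  Position 10 ')': depth becomes 3
  Position 11 '(': depth becomes 4
  Position 12 ')': depth becomes 3
  Position 13 '(': depth becomes 4
  Position 14 '(': depth becomes 5
  Position 15 ')': depth becomes 4
  Position 16 '(': depth becomes 5
  Position 17 ')': depth becomes 4
  Position 18 '(': depth becomes 5
  Position 19 ')': depth becomes 4
  Position 20 ')': depth becomes 3
  Position 21 ')': depth becomes 2
  Position 22 ')': depth becomes 1
  Position 23 ')': depth becomes 0
Maximum depth reached: 5

5


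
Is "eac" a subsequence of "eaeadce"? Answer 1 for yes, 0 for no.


Check if "eac" is a subsequence of "eaeadce"
Greedy scan:
  Position 0 ('e'): matches sub[0] = 'e'
  Position 1 ('a'): matches sub[1] = 'a'
  Position 2 ('e'): no match needed
  Position 3 ('a'): no match needed
  Position 4 ('d'): no match needed
  Position 5 ('c'): matches sub[2] = 'c'
  Position 6 ('e'): no match needed
All 3 characters matched => is a subsequence

1


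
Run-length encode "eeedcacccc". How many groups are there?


Input: eeedcacccc
Scanning for consecutive runs:
  Group 1: 'e' x 3 (positions 0-2)
  Group 2: 'd' x 1 (positions 3-3)
  Group 3: 'c' x 1 (positions 4-4)
  Group 4: 'a' x 1 (positions 5-5)
  Group 5: 'c' x 4 (positions 6-9)
Total groups: 5

5


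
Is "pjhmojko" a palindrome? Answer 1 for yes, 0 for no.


Input: pjhmojko
Reversed: okjomhjp
  Compare pos 0 ('p') with pos 7 ('o'): MISMATCH
  Compare pos 1 ('j') with pos 6 ('k'): MISMATCH
  Compare pos 2 ('h') with pos 5 ('j'): MISMATCH
  Compare pos 3 ('m') with pos 4 ('o'): MISMATCH
Result: not a palindrome

0


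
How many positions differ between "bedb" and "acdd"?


Comparing "bedb" and "acdd" position by position:
  Position 0: 'b' vs 'a' => DIFFER
  Position 1: 'e' vs 'c' => DIFFER
  Position 2: 'd' vs 'd' => same
  Position 3: 'b' vs 'd' => DIFFER
Positions that differ: 3

3


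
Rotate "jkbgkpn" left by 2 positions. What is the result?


Input: "jkbgkpn", rotate left by 2
First 2 characters: "jk"
Remaining characters: "bgkpn"
Concatenate remaining + first: "bgkpn" + "jk" = "bgkpnjk"

bgkpnjk


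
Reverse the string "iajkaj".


Input: iajkaj
Reading characters right to left:
  Position 5: 'j'
  Position 4: 'a'
  Position 3: 'k'
  Position 2: 'j'
  Position 1: 'a'
  Position 0: 'i'
Reversed: jakjai

jakjai


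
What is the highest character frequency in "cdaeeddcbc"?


Input: cdaeeddcbc
Character counts:
  'a': 1
  'b': 1
  'c': 3
  'd': 3
  'e': 2
Maximum frequency: 3

3


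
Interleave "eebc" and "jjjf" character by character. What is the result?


Interleaving "eebc" and "jjjf":
  Position 0: 'e' from first, 'j' from second => "ej"
  Position 1: 'e' from first, 'j' from second => "ej"
  Position 2: 'b' from first, 'j' from second => "bj"
  Position 3: 'c' from first, 'f' from second => "cf"
Result: ejejbjcf

ejejbjcf


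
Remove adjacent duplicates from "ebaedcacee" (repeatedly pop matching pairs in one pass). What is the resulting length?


Input: ebaedcacee
Stack-based adjacent duplicate removal:
  Read 'e': push. Stack: e
  Read 'b': push. Stack: eb
  Read 'a': push. Stack: eba
  Read 'e': push. Stack: ebae
  Read 'd': push. Stack: ebaed
  Read 'c': push. Stack: ebaedc
  Read 'a': push. Stack: ebaedca
  Read 'c': push. Stack: ebaedcac
  Read 'e': push. Stack: ebaedcace
  Read 'e': matches stack top 'e' => pop. Stack: ebaedcac
Final stack: "ebaedcac" (length 8)

8


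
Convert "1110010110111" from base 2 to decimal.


Input: "1110010110111" in base 2
Positional expansion:
  Digit '1' (value 1) x 2^12 = 4096
  Digit '1' (value 1) x 2^11 = 2048
  Digit '1' (value 1) x 2^10 = 1024
  Digit '0' (value 0) x 2^9 = 0
  Digit '0' (value 0) x 2^8 = 0
  Digit '1' (value 1) x 2^7 = 128
  Digit '0' (value 0) x 2^6 = 0
  Digit '1' (value 1) x 2^5 = 32
  Digit '1' (value 1) x 2^4 = 16
  Digit '0' (value 0) x 2^3 = 0
  Digit '1' (value 1) x 2^2 = 4
  Digit '1' (value 1) x 2^1 = 2
  Digit '1' (value 1) x 2^0 = 1
Sum = 7351

7351


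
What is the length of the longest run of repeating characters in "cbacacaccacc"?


Input: "cbacacaccacc"
Scanning for longest run:
  Position 1 ('b'): new char, reset run to 1
  Position 2 ('a'): new char, reset run to 1
  Position 3 ('c'): new char, reset run to 1
  Position 4 ('a'): new char, reset run to 1
  Position 5 ('c'): new char, reset run to 1
  Position 6 ('a'): new char, reset run to 1
  Position 7 ('c'): new char, reset run to 1
  Position 8 ('c'): continues run of 'c', length=2
  Position 9 ('a'): new char, reset run to 1
  Position 10 ('c'): new char, reset run to 1
  Position 11 ('c'): continues run of 'c', length=2
Longest run: 'c' with length 2

2


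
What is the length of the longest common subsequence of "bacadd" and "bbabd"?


LCS of "bacadd" and "bbabd"
DP table:
           b    b    a    b    d
      0    0    0    0    0    0
  b   0    1    1    1    1    1
  a   0    1    1    2    2    2
  c   0    1    1    2    2    2
  a   0    1    1    2    2    2
  d   0    1    1    2    2    3
  d   0    1    1    2    2    3
LCS length = dp[6][5] = 3

3


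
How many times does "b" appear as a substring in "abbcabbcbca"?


Searching for "b" in "abbcabbcbca"
Scanning each position:
  Position 0: "a" => no
  Position 1: "b" => MATCH
  Position 2: "b" => MATCH
  Position 3: "c" => no
  Position 4: "a" => no
  Position 5: "b" => MATCH
  Position 6: "b" => MATCH
  Position 7: "c" => no
  Position 8: "b" => MATCH
  Position 9: "c" => no
  Position 10: "a" => no
Total occurrences: 5

5


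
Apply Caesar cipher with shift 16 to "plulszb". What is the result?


Caesar cipher: shift "plulszb" by 16
  'p' (pos 15) + 16 = pos 5 = 'f'
  'l' (pos 11) + 16 = pos 1 = 'b'
  'u' (pos 20) + 16 = pos 10 = 'k'
  'l' (pos 11) + 16 = pos 1 = 'b'
  's' (pos 18) + 16 = pos 8 = 'i'
  'z' (pos 25) + 16 = pos 15 = 'p'
  'b' (pos 1) + 16 = pos 17 = 'r'
Result: fbkbipr

fbkbipr


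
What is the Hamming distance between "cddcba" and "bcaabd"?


Comparing "cddcba" and "bcaabd" position by position:
  Position 0: 'c' vs 'b' => differ
  Position 1: 'd' vs 'c' => differ
  Position 2: 'd' vs 'a' => differ
  Position 3: 'c' vs 'a' => differ
  Position 4: 'b' vs 'b' => same
  Position 5: 'a' vs 'd' => differ
Total differences (Hamming distance): 5

5


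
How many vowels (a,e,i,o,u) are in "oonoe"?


Input: oonoe
Checking each character:
  'o' at position 0: vowel (running total: 1)
  'o' at position 1: vowel (running total: 2)
  'n' at position 2: consonant
  'o' at position 3: vowel (running total: 3)
  'e' at position 4: vowel (running total: 4)
Total vowels: 4

4


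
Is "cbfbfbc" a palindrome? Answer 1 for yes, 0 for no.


Input: cbfbfbc
Reversed: cbfbfbc
  Compare pos 0 ('c') with pos 6 ('c'): match
  Compare pos 1 ('b') with pos 5 ('b'): match
  Compare pos 2 ('f') with pos 4 ('f'): match
Result: palindrome

1


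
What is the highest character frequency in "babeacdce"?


Input: babeacdce
Character counts:
  'a': 2
  'b': 2
  'c': 2
  'd': 1
  'e': 2
Maximum frequency: 2

2


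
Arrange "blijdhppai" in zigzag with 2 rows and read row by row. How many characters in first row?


Zigzag "blijdhppai" into 2 rows:
Placing characters:
  'b' => row 0
  'l' => row 1
  'i' => row 0
  'j' => row 1
  'd' => row 0
  'h' => row 1
  'p' => row 0
  'p' => row 1
  'a' => row 0
  'i' => row 1
Rows:
  Row 0: "bidpa"
  Row 1: "ljhpi"
First row length: 5

5


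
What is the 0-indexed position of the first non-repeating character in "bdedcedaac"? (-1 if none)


Input: bdedcedaac
Character frequencies:
  'a': 2
  'b': 1
  'c': 2
  'd': 3
  'e': 2
Scanning left to right for freq == 1:
  Position 0 ('b'): unique! => answer = 0

0


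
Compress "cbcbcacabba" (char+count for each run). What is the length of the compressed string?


Input: cbcbcacabba
Runs:
  'c' x 1 => "c1"
  'b' x 1 => "b1"
  'c' x 1 => "c1"
  'b' x 1 => "b1"
  'c' x 1 => "c1"
  'a' x 1 => "a1"
  'c' x 1 => "c1"
  'a' x 1 => "a1"
  'b' x 2 => "b2"
  'a' x 1 => "a1"
Compressed: "c1b1c1b1c1a1c1a1b2a1"
Compressed length: 20

20


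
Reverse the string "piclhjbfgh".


Input: piclhjbfgh
Reading characters right to left:
  Position 9: 'h'
  Position 8: 'g'
  Position 7: 'f'
  Position 6: 'b'
  Position 5: 'j'
  Position 4: 'h'
  Position 3: 'l'
  Position 2: 'c'
  Position 1: 'i'
  Position 0: 'p'
Reversed: hgfbjhlcip

hgfbjhlcip


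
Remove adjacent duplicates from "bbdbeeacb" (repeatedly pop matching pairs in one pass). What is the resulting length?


Input: bbdbeeacb
Stack-based adjacent duplicate removal:
  Read 'b': push. Stack: b
  Read 'b': matches stack top 'b' => pop. Stack: (empty)
  Read 'd': push. Stack: d
  Read 'b': push. Stack: db
  Read 'e': push. Stack: dbe
  Read 'e': matches stack top 'e' => pop. Stack: db
  Read 'a': push. Stack: dba
  Read 'c': push. Stack: dbac
  Read 'b': push. Stack: dbacb
Final stack: "dbacb" (length 5)

5


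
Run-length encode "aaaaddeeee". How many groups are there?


Input: aaaaddeeee
Scanning for consecutive runs:
  Group 1: 'a' x 4 (positions 0-3)
  Group 2: 'd' x 2 (positions 4-5)
  Group 3: 'e' x 4 (positions 6-9)
Total groups: 3

3


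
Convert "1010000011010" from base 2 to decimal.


Input: "1010000011010" in base 2
Positional expansion:
  Digit '1' (value 1) x 2^12 = 4096
  Digit '0' (value 0) x 2^11 = 0
  Digit '1' (value 1) x 2^10 = 1024
  Digit '0' (value 0) x 2^9 = 0
  Digit '0' (value 0) x 2^8 = 0
  Digit '0' (value 0) x 2^7 = 0
  Digit '0' (value 0) x 2^6 = 0
  Digit '0' (value 0) x 2^5 = 0
  Digit '1' (value 1) x 2^4 = 16
  Digit '1' (value 1) x 2^3 = 8
  Digit '0' (value 0) x 2^2 = 0
  Digit '1' (value 1) x 2^1 = 2
  Digit '0' (value 0) x 2^0 = 0
Sum = 5146

5146


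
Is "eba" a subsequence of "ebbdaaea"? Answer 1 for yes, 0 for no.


Check if "eba" is a subsequence of "ebbdaaea"
Greedy scan:
  Position 0 ('e'): matches sub[0] = 'e'
  Position 1 ('b'): matches sub[1] = 'b'
  Position 2 ('b'): no match needed
  Position 3 ('d'): no match needed
  Position 4 ('a'): matches sub[2] = 'a'
  Position 5 ('a'): no match needed
  Position 6 ('e'): no match needed
  Position 7 ('a'): no match needed
All 3 characters matched => is a subsequence

1


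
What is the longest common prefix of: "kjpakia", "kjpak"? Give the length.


Words: kjpakia, kjpak
  Position 0: all 'k' => match
  Position 1: all 'j' => match
  Position 2: all 'p' => match
  Position 3: all 'a' => match
  Position 4: all 'k' => match
LCP = "kjpak" (length 5)

5


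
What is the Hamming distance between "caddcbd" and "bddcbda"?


Comparing "caddcbd" and "bddcbda" position by position:
  Position 0: 'c' vs 'b' => differ
  Position 1: 'a' vs 'd' => differ
  Position 2: 'd' vs 'd' => same
  Position 3: 'd' vs 'c' => differ
  Position 4: 'c' vs 'b' => differ
  Position 5: 'b' vs 'd' => differ
  Position 6: 'd' vs 'a' => differ
Total differences (Hamming distance): 6

6


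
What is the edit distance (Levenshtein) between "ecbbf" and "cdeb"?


Computing edit distance: "ecbbf" -> "cdeb"
DP table:
           c    d    e    b
      0    1    2    3    4
  e   1    1    2    2    3
  c   2    1    2    3    3
  b   3    2    2    3    3
  b   4    3    3    3    3
  f   5    4    4    4    4
Edit distance = dp[5][4] = 4

4


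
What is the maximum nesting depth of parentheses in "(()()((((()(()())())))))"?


Input: "(()()((((()(()())())))))"
Tracking depth:
  Position 0 '(': depth becomes 1
  Position 1 '(': depth becomes 2
  Position 2 ')': depth becomes 1
  Position 3 '(': depth becomes 2
  Position 4 ')': depth becomes 1
  Position 5 '(': depth becomes 2
  Position 6 '(': depth becomes 3
  Position 7 '(': depth becomes 4
  Position 8 '(': depth becomes 5
  Position 9 '(': depth becomes 6
  Position 10 ')': depth becomes 5
  Position 11 '(': depth becomes 6
  Position 12 '(': depth becomes 7
  Position 13 ')': depth becomes 6
  Position 14 '(': depth becomes 7
  Position 15 ')': depth becomes 6
  Position 16 ')': depth becomes 5
  Position 17 '(': depth becomes 6
  Position 18 ')': depth becomes 5
  Position 19 ')': depth becomes 4
  Position 20 ')': depth becomes 3
  Position 21 ')': depth becomes 2
  Position 22 ')': depth becomes 1
  Position 23 ')': depth becomes 0
Maximum depth reached: 7

7


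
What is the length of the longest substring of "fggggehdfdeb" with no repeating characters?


Input: "fggggehdfdeb"
Sliding window (track last position of each char):
  Position 0 ('f'): window [0,0] length 1 -- new best
  Position 1 ('g'): window [0,1] length 2 -- new best
  Position 2 ('g'): repeat (last at 1), move window start to 2
  Position 2 ('g'): window [2,2] length 1
  Position 3 ('g'): repeat (last at 2), move window start to 3
  Position 3 ('g'): window [3,3] length 1
  Position 4 ('g'): repeat (last at 3), move window start to 4
  Position 4 ('g'): window [4,4] length 1
  Position 5 ('e'): window [4,5] length 2
  Position 6 ('h'): window [4,6] length 3 -- new best
  Position 7 ('d'): window [4,7] length 4 -- new best
  Position 8 ('f'): window [4,8] length 5 -- new best
  Position 9 ('d'): repeat (last at 7), move window start to 8
  Position 9 ('d'): window [8,9] length 2
  Position 10 ('e'): window [8,10] length 3
  Position 11 ('b'): window [8,11] length 4
Longest substring with no repeats: "gehdf" with length 5

5


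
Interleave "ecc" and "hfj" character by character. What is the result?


Interleaving "ecc" and "hfj":
  Position 0: 'e' from first, 'h' from second => "eh"
  Position 1: 'c' from first, 'f' from second => "cf"
  Position 2: 'c' from first, 'j' from second => "cj"
Result: ehcfcj

ehcfcj


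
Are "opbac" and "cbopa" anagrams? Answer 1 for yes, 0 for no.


Strings: "opbac", "cbopa"
Sorted first:  abcop
Sorted second: abcop
Sorted forms match => anagrams

1


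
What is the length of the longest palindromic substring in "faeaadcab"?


Input: "faeaadcab"
Checking substrings for palindromes:
  [1:4] "aea" (len 3) => palindrome
  [3:5] "aa" (len 2) => palindrome
Longest palindromic substring: "aea" with length 3

3


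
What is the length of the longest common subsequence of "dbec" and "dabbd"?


LCS of "dbec" and "dabbd"
DP table:
           d    a    b    b    d
      0    0    0    0    0    0
  d   0    1    1    1    1    1
  b   0    1    1    2    2    2
  e   0    1    1    2    2    2
  c   0    1    1    2    2    2
LCS length = dp[4][5] = 2

2


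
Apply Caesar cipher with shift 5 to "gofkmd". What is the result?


Caesar cipher: shift "gofkmd" by 5
  'g' (pos 6) + 5 = pos 11 = 'l'
  'o' (pos 14) + 5 = pos 19 = 't'
  'f' (pos 5) + 5 = pos 10 = 'k'
  'k' (pos 10) + 5 = pos 15 = 'p'
  'm' (pos 12) + 5 = pos 17 = 'r'
  'd' (pos 3) + 5 = pos 8 = 'i'
Result: ltkpri

ltkpri


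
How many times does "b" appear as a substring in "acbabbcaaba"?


Searching for "b" in "acbabbcaaba"
Scanning each position:
  Position 0: "a" => no
  Position 1: "c" => no
  Position 2: "b" => MATCH
  Position 3: "a" => no
  Position 4: "b" => MATCH
  Position 5: "b" => MATCH
  Position 6: "c" => no
  Position 7: "a" => no
  Position 8: "a" => no
  Position 9: "b" => MATCH
  Position 10: "a" => no
Total occurrences: 4

4


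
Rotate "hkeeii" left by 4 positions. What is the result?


Input: "hkeeii", rotate left by 4
First 4 characters: "hkee"
Remaining characters: "ii"
Concatenate remaining + first: "ii" + "hkee" = "iihkee"

iihkee


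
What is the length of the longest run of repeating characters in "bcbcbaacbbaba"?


Input: "bcbcbaacbbaba"
Scanning for longest run:
  Position 1 ('c'): new char, reset run to 1
  Position 2 ('b'): new char, reset run to 1
  Position 3 ('c'): new char, reset run to 1
  Position 4 ('b'): new char, reset run to 1
  Position 5 ('a'): new char, reset run to 1
  Position 6 ('a'): continues run of 'a', length=2
  Position 7 ('c'): new char, reset run to 1
  Position 8 ('b'): new char, reset run to 1
  Position 9 ('b'): continues run of 'b', length=2
  Position 10 ('a'): new char, reset run to 1
  Position 11 ('b'): new char, reset run to 1
  Position 12 ('a'): new char, reset run to 1
Longest run: 'a' with length 2

2


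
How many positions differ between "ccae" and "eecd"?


Comparing "ccae" and "eecd" position by position:
  Position 0: 'c' vs 'e' => DIFFER
  Position 1: 'c' vs 'e' => DIFFER
  Position 2: 'a' vs 'c' => DIFFER
  Position 3: 'e' vs 'd' => DIFFER
Positions that differ: 4

4


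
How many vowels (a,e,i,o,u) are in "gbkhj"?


Input: gbkhj
Checking each character:
  'g' at position 0: consonant
  'b' at position 1: consonant
  'k' at position 2: consonant
  'h' at position 3: consonant
  'j' at position 4: consonant
Total vowels: 0

0


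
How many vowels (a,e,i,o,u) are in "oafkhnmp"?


Input: oafkhnmp
Checking each character:
  'o' at position 0: vowel (running total: 1)
  'a' at position 1: vowel (running total: 2)
  'f' at position 2: consonant
  'k' at position 3: consonant
  'h' at position 4: consonant
  'n' at position 5: consonant
  'm' at position 6: consonant
  'p' at position 7: consonant
Total vowels: 2

2


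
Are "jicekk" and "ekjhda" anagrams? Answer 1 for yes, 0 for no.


Strings: "jicekk", "ekjhda"
Sorted first:  ceijkk
Sorted second: adehjk
Differ at position 0: 'c' vs 'a' => not anagrams

0


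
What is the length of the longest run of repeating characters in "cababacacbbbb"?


Input: "cababacacbbbb"
Scanning for longest run:
  Position 1 ('a'): new char, reset run to 1
  Position 2 ('b'): new char, reset run to 1
  Position 3 ('a'): new char, reset run to 1
  Position 4 ('b'): new char, reset run to 1
  Position 5 ('a'): new char, reset run to 1
  Position 6 ('c'): new char, reset run to 1
  Position 7 ('a'): new char, reset run to 1
  Position 8 ('c'): new char, reset run to 1
  Position 9 ('b'): new char, reset run to 1
  Position 10 ('b'): continues run of 'b', length=2
  Position 11 ('b'): continues run of 'b', length=3
  Position 12 ('b'): continues run of 'b', length=4
Longest run: 'b' with length 4

4


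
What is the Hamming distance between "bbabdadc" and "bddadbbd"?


Comparing "bbabdadc" and "bddadbbd" position by position:
  Position 0: 'b' vs 'b' => same
  Position 1: 'b' vs 'd' => differ
  Position 2: 'a' vs 'd' => differ
  Position 3: 'b' vs 'a' => differ
  Position 4: 'd' vs 'd' => same
  Position 5: 'a' vs 'b' => differ
  Position 6: 'd' vs 'b' => differ
  Position 7: 'c' vs 'd' => differ
Total differences (Hamming distance): 6

6


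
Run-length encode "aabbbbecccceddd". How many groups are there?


Input: aabbbbecccceddd
Scanning for consecutive runs:
  Group 1: 'a' x 2 (positions 0-1)
  Group 2: 'b' x 4 (positions 2-5)
  Group 3: 'e' x 1 (positions 6-6)
  Group 4: 'c' x 4 (positions 7-10)
  Group 5: 'e' x 1 (positions 11-11)
  Group 6: 'd' x 3 (positions 12-14)
Total groups: 6

6


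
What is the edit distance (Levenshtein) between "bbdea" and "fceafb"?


Computing edit distance: "bbdea" -> "fceafb"
DP table:
           f    c    e    a    f    b
      0    1    2    3    4    5    6
  b   1    1    2    3    4    5    5
  b   2    2    2    3    4    5    5
  d   3    3    3    3    4    5    6
  e   4    4    4    3    4    5    6
  a   5    5    5    4    3    4    5
Edit distance = dp[5][6] = 5

5


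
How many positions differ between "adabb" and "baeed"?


Comparing "adabb" and "baeed" position by position:
  Position 0: 'a' vs 'b' => DIFFER
  Position 1: 'd' vs 'a' => DIFFER
  Position 2: 'a' vs 'e' => DIFFER
  Position 3: 'b' vs 'e' => DIFFER
  Position 4: 'b' vs 'd' => DIFFER
Positions that differ: 5

5


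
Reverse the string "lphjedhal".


Input: lphjedhal
Reading characters right to left:
  Position 8: 'l'
  Position 7: 'a'
  Position 6: 'h'
  Position 5: 'd'
  Position 4: 'e'
  Position 3: 'j'
  Position 2: 'h'
  Position 1: 'p'
  Position 0: 'l'
Reversed: lahdejhpl

lahdejhpl


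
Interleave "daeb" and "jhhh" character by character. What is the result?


Interleaving "daeb" and "jhhh":
  Position 0: 'd' from first, 'j' from second => "dj"
  Position 1: 'a' from first, 'h' from second => "ah"
  Position 2: 'e' from first, 'h' from second => "eh"
  Position 3: 'b' from first, 'h' from second => "bh"
Result: djahehbh

djahehbh


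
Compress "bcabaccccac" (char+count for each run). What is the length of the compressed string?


Input: bcabaccccac
Runs:
  'b' x 1 => "b1"
  'c' x 1 => "c1"
  'a' x 1 => "a1"
  'b' x 1 => "b1"
  'a' x 1 => "a1"
  'c' x 4 => "c4"
  'a' x 1 => "a1"
  'c' x 1 => "c1"
Compressed: "b1c1a1b1a1c4a1c1"
Compressed length: 16

16


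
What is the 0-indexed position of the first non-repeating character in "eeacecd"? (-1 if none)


Input: eeacecd
Character frequencies:
  'a': 1
  'c': 2
  'd': 1
  'e': 3
Scanning left to right for freq == 1:
  Position 0 ('e'): freq=3, skip
  Position 1 ('e'): freq=3, skip
  Position 2 ('a'): unique! => answer = 2

2


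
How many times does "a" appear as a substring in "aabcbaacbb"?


Searching for "a" in "aabcbaacbb"
Scanning each position:
  Position 0: "a" => MATCH
  Position 1: "a" => MATCH
  Position 2: "b" => no
  Position 3: "c" => no
  Position 4: "b" => no
  Position 5: "a" => MATCH
  Position 6: "a" => MATCH
  Position 7: "c" => no
  Position 8: "b" => no
  Position 9: "b" => no
Total occurrences: 4

4


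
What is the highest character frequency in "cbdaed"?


Input: cbdaed
Character counts:
  'a': 1
  'b': 1
  'c': 1
  'd': 2
  'e': 1
Maximum frequency: 2

2


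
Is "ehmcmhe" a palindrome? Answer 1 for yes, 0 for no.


Input: ehmcmhe
Reversed: ehmcmhe
  Compare pos 0 ('e') with pos 6 ('e'): match
  Compare pos 1 ('h') with pos 5 ('h'): match
  Compare pos 2 ('m') with pos 4 ('m'): match
Result: palindrome

1


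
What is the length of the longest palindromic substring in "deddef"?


Input: "deddef"
Checking substrings for palindromes:
  [1:5] "edde" (len 4) => palindrome
  [0:3] "ded" (len 3) => palindrome
  [2:4] "dd" (len 2) => palindrome
Longest palindromic substring: "edde" with length 4

4


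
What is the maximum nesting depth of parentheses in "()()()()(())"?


Input: "()()()()(())"
Tracking depth:
  Position 0 '(': depth becomes 1
  Position 1 ')': depth becomes 0
  Position 2 '(': depth becomes 1
  Position 3 ')': depth becomes 0
  Position 4 '(': depth becomes 1
  Position 5 ')': depth becomes 0
  Position 6 '(': depth becomes 1
  Position 7 ')': depth becomes 0
  Position 8 '(': depth becomes 1
  Position 9 '(': depth becomes 2
  Position 10 ')': depth becomes 1
  Position 11 ')': depth becomes 0
Maximum depth reached: 2

2


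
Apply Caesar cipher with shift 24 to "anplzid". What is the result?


Caesar cipher: shift "anplzid" by 24
  'a' (pos 0) + 24 = pos 24 = 'y'
  'n' (pos 13) + 24 = pos 11 = 'l'
  'p' (pos 15) + 24 = pos 13 = 'n'
  'l' (pos 11) + 24 = pos 9 = 'j'
  'z' (pos 25) + 24 = pos 23 = 'x'
  'i' (pos 8) + 24 = pos 6 = 'g'
  'd' (pos 3) + 24 = pos 1 = 'b'
Result: ylnjxgb

ylnjxgb


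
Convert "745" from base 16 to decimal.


Input: "745" in base 16
Positional expansion:
  Digit '7' (value 7) x 16^2 = 1792
  Digit '4' (value 4) x 16^1 = 64
  Digit '5' (value 5) x 16^0 = 5
Sum = 1861

1861
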